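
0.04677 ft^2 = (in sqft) 0.04677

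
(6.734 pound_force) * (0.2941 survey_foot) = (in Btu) 0.002545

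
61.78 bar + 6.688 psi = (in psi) 902.7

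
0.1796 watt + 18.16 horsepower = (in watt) 1.354e+04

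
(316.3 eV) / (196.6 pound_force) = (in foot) 1.901e-19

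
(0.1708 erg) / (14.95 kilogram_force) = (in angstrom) 1.165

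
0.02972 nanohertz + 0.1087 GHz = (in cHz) 1.087e+10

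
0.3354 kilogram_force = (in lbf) 0.7394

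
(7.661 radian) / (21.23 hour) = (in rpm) 0.0009572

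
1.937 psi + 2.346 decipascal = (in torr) 100.2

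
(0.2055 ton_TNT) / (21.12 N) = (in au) 0.0002721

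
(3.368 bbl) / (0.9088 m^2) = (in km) 0.0005892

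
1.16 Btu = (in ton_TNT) 2.925e-07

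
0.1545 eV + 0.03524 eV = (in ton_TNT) 7.266e-30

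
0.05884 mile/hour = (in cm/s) 2.63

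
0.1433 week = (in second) 8.667e+04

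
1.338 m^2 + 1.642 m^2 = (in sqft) 32.08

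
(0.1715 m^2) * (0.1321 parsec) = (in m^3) 6.991e+14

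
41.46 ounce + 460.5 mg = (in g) 1176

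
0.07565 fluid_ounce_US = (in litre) 0.002237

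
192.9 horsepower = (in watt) 1.438e+05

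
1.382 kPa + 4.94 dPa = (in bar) 0.01382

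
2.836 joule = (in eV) 1.77e+19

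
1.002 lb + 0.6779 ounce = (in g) 473.7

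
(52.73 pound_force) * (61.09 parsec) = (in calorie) 1.057e+20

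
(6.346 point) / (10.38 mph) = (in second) 0.0004825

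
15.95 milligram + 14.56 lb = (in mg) 6.604e+06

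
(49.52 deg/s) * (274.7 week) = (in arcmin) 4.936e+11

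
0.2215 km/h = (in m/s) 0.06153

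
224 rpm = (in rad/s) 23.46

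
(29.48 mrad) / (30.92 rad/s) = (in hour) 2.648e-07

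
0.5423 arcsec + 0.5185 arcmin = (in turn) 2.442e-05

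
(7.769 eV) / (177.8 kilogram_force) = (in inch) 2.811e-20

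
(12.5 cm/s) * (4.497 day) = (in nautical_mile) 26.22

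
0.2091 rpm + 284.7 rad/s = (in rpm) 2719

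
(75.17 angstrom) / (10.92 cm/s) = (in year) 2.183e-15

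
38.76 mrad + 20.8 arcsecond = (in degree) 2.227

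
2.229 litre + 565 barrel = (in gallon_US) 2.373e+04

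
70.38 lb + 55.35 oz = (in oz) 1181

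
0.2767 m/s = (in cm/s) 27.67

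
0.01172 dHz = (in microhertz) 1172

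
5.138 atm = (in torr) 3905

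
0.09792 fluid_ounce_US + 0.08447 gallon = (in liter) 0.3226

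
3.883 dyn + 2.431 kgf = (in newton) 23.84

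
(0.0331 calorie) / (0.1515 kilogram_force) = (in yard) 0.1019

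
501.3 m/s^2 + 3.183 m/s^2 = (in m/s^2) 504.5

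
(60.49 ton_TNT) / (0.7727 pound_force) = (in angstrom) 7.363e+20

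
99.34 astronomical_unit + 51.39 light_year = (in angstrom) 4.862e+27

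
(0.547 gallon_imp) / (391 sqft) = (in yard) 7.487e-05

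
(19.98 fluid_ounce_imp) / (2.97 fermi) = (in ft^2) 2.057e+12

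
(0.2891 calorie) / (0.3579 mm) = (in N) 3380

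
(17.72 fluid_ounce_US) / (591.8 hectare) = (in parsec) 2.87e-27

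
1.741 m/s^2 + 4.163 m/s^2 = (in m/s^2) 5.904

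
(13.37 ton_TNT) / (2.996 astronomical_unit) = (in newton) 0.1248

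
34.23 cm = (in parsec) 1.109e-17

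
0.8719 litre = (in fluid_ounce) 29.48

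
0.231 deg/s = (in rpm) 0.0385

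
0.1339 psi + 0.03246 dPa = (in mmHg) 6.925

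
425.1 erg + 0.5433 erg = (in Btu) 4.034e-08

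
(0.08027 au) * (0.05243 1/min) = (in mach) 3.082e+04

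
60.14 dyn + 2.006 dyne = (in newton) 0.0006215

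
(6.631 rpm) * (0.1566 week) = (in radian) 6.577e+04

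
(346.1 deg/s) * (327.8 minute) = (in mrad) 1.188e+08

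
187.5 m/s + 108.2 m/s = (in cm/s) 2.957e+04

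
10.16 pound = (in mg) 4.608e+06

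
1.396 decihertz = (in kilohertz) 0.0001396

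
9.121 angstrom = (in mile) 5.668e-13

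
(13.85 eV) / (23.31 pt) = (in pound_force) 6.066e-17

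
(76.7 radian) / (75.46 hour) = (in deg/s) 0.01618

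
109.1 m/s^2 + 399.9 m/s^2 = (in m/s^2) 509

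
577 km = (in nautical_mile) 311.6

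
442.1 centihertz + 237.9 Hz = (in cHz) 2.423e+04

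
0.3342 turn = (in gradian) 133.7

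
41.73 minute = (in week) 0.00414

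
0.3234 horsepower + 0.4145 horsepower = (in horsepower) 0.7379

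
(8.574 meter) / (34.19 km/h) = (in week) 1.493e-06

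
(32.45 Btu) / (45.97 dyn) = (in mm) 7.448e+10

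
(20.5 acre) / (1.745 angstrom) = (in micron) 4.754e+20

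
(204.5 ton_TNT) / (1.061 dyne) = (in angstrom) 8.064e+26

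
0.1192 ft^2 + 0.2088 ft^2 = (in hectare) 3.047e-06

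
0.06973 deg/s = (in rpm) 0.01162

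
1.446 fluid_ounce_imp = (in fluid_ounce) 1.389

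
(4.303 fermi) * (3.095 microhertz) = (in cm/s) 1.332e-18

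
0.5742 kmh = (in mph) 0.3568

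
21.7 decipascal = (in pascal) 2.17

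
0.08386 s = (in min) 0.001398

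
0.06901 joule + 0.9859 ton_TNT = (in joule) 4.125e+09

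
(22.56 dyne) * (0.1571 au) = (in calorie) 1.267e+06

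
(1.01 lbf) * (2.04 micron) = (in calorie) 2.191e-06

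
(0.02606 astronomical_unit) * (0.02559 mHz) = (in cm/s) 9.976e+06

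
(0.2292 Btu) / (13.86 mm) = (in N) 1.745e+04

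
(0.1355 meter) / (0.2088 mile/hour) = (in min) 0.02419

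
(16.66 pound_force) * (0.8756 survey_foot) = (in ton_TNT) 4.727e-09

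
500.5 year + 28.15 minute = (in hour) 4.384e+06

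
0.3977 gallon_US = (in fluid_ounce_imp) 52.98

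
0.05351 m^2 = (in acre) 1.322e-05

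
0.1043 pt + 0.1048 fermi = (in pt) 0.1043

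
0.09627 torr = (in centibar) 0.01283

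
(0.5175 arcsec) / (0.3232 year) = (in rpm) 2.351e-12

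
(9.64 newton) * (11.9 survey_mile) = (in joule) 1.846e+05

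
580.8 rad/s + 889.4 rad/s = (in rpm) 1.404e+04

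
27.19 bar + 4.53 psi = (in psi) 398.9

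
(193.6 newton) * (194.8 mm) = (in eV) 2.354e+20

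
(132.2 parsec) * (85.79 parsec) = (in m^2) 1.08e+37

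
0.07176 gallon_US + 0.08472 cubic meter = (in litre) 84.99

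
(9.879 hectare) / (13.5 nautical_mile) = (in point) 1.12e+04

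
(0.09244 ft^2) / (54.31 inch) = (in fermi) 6.226e+12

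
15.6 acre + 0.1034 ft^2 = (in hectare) 6.313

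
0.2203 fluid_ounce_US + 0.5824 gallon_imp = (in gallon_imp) 0.5838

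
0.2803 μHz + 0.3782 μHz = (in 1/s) 6.585e-07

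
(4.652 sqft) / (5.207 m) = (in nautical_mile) 4.482e-05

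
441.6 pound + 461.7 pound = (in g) 4.097e+05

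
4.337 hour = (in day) 0.1807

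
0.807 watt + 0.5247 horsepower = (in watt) 392.1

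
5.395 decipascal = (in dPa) 5.395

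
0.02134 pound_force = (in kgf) 0.00968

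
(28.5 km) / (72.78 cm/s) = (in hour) 10.88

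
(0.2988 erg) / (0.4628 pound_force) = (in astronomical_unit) 9.702e-20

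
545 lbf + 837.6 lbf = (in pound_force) 1383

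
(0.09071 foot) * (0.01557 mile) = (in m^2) 0.6928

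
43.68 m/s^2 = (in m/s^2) 43.68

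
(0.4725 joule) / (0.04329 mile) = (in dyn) 678.2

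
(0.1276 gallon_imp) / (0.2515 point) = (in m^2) 6.538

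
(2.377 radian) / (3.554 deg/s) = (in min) 0.6387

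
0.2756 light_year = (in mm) 2.607e+18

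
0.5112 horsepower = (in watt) 381.2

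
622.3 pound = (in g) 2.823e+05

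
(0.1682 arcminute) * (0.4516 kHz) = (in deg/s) 1.266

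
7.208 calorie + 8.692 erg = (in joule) 30.16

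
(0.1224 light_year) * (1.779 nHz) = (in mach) 6050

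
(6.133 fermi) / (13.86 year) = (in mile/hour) 3.139e-23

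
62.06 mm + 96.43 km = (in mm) 9.643e+07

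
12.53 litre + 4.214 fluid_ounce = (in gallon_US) 3.343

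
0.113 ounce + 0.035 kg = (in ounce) 1.348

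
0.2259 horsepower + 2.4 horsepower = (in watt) 1958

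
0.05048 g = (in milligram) 50.48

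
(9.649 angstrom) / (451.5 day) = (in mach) 7.264e-20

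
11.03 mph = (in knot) 9.585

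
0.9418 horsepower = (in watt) 702.3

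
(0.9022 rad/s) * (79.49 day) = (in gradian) 3.945e+08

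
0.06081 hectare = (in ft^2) 6546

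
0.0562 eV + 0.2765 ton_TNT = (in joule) 1.157e+09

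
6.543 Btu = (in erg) 6.903e+10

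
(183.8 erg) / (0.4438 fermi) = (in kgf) 4.223e+09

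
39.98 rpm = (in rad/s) 4.187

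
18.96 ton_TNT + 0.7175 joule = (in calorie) 1.896e+10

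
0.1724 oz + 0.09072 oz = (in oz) 0.2631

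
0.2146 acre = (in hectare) 0.08685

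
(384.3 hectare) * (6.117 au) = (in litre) 3.517e+21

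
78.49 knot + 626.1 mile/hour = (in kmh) 1153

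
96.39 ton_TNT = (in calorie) 9.639e+10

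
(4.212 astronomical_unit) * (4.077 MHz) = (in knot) 4.994e+18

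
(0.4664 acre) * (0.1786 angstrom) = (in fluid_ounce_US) 0.00114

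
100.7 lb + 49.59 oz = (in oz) 1661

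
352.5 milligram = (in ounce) 0.01243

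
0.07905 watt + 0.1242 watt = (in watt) 0.2032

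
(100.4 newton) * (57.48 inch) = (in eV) 9.149e+20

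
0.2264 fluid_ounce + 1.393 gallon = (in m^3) 0.00528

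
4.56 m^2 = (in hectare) 0.000456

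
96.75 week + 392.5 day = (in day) 1070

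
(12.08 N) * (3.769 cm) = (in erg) 4.553e+06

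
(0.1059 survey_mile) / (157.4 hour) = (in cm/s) 0.03008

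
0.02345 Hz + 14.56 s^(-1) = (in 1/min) 875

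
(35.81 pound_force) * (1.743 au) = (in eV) 2.592e+32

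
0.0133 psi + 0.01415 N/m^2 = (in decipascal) 917.1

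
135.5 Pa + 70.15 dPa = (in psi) 0.02067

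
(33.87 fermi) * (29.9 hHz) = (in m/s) 1.013e-10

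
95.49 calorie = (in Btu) 0.3787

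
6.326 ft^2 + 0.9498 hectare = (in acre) 2.347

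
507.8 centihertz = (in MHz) 5.078e-06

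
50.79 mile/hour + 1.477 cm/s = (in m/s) 22.72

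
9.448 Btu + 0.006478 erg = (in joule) 9968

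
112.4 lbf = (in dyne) 5e+07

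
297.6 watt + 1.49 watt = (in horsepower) 0.4011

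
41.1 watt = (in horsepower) 0.05512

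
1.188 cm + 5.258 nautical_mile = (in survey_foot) 3.195e+04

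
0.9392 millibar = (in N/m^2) 93.92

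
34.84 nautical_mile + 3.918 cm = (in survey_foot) 2.117e+05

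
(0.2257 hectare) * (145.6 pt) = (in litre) 1.159e+05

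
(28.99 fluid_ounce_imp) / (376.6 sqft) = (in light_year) 2.488e-21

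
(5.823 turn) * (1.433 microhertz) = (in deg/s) 0.003004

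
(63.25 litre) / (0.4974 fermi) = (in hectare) 1.272e+10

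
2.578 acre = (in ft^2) 1.123e+05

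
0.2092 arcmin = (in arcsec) 12.55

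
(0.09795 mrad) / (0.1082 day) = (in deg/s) 6.003e-07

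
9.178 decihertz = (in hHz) 0.009178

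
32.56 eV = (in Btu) 4.944e-21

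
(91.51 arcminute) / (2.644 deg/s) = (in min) 0.009614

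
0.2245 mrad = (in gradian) 0.01429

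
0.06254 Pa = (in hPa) 0.0006254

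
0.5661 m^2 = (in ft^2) 6.093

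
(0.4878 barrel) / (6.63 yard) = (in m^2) 0.01279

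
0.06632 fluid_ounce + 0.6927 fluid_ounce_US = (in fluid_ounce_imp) 0.79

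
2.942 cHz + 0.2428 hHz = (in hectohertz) 0.2431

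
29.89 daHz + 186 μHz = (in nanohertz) 2.989e+11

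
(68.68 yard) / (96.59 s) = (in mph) 1.454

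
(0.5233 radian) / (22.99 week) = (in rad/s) 3.764e-08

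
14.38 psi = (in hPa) 991.5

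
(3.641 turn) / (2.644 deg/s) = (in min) 8.262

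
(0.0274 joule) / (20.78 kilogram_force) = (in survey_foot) 0.0004411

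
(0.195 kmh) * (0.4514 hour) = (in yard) 96.26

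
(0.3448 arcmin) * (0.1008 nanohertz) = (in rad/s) 1.011e-14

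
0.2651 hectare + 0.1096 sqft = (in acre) 0.6551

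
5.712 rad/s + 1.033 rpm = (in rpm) 55.58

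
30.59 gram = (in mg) 3.059e+04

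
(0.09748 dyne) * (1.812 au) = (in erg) 2.642e+12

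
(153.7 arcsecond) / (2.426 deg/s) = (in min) 0.0002933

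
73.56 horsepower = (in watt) 5.485e+04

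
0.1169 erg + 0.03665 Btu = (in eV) 2.413e+20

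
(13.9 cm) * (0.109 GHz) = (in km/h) 5.454e+07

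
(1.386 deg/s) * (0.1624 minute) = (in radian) 0.2357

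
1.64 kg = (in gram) 1640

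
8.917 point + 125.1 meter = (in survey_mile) 0.07774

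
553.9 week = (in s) 3.35e+08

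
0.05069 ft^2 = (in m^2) 0.004709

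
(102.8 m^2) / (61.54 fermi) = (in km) 1.67e+12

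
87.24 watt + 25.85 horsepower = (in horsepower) 25.97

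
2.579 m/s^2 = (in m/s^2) 2.579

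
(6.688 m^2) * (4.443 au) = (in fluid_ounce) 1.503e+17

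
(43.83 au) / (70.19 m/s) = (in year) 2962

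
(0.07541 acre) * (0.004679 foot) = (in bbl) 2.737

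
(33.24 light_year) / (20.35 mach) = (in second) 4.538e+13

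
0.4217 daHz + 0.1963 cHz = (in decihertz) 42.19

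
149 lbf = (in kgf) 67.59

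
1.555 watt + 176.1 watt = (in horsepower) 0.2382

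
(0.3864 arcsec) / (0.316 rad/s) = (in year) 1.88e-13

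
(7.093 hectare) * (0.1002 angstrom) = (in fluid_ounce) 0.02403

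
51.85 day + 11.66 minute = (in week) 7.408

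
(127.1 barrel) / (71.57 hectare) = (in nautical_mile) 1.525e-08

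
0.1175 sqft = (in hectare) 1.092e-06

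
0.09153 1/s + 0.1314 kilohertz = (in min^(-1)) 7889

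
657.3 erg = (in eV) 4.103e+14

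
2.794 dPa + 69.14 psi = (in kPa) 476.7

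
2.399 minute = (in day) 0.001666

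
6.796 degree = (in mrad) 118.6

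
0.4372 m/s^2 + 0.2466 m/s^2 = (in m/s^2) 0.6838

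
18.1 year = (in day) 6606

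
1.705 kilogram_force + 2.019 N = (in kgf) 1.911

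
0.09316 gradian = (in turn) 0.0002329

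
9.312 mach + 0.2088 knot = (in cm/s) 3.171e+05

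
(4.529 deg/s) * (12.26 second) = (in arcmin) 3332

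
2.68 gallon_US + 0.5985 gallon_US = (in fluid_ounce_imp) 436.8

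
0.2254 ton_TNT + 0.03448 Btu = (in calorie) 2.254e+08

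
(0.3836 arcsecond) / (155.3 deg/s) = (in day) 7.941e-12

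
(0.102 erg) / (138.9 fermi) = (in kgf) 7488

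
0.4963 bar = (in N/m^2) 4.963e+04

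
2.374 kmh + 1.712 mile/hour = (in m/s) 1.425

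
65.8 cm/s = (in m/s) 0.658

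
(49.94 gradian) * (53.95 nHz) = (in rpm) 4.041e-07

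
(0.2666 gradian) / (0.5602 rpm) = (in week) 1.18e-07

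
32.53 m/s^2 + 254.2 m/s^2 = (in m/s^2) 286.7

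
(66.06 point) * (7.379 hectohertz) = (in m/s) 17.2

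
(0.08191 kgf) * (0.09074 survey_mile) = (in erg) 1.173e+09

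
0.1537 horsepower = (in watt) 114.6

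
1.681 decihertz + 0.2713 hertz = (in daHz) 0.04394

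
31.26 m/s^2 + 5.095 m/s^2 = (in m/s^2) 36.36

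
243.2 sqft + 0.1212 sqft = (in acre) 0.005586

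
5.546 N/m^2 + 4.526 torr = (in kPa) 0.609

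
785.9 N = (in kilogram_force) 80.14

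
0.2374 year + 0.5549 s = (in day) 86.65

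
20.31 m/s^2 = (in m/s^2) 20.31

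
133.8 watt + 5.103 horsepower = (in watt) 3939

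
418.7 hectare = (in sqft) 4.507e+07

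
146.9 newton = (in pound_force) 33.02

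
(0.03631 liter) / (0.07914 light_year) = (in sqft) 5.22e-19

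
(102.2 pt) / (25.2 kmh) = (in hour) 1.431e-06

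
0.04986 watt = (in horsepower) 6.686e-05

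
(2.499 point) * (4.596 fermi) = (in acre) 1.001e-21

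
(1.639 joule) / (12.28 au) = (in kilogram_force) 9.098e-14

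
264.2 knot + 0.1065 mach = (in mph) 385.2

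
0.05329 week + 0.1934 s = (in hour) 8.953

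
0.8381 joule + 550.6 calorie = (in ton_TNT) 5.508e-07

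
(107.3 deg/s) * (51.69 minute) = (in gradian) 3.698e+05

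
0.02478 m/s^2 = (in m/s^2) 0.02478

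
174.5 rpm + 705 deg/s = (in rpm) 292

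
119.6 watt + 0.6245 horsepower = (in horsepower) 0.7849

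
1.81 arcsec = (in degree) 0.0005028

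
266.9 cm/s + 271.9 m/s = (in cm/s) 2.746e+04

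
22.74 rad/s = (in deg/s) 1303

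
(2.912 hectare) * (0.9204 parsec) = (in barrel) 5.202e+21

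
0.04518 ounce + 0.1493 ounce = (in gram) 5.513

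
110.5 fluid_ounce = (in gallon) 0.8633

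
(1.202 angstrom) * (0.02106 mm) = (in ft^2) 2.725e-14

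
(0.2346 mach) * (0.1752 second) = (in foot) 45.92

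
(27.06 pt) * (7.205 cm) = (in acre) 1.7e-07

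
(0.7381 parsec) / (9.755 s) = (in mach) 6.857e+12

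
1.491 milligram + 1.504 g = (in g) 1.505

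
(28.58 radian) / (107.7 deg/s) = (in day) 0.000176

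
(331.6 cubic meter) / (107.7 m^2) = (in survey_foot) 10.1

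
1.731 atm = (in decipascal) 1.754e+06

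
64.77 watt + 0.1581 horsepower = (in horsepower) 0.245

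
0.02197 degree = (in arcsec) 79.09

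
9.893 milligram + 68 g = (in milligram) 6.801e+04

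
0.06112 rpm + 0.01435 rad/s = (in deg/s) 1.189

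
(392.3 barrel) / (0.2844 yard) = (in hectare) 0.02398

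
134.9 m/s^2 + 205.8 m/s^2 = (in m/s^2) 340.7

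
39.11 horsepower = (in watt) 2.916e+04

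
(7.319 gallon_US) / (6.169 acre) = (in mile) 6.896e-10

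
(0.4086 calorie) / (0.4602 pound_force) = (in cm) 83.51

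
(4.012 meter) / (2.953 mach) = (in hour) 1.108e-06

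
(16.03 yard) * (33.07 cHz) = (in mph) 10.84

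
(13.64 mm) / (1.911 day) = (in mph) 1.848e-07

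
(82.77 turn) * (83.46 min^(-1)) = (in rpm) 6908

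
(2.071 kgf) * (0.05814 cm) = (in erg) 1.181e+05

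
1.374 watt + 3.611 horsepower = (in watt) 2694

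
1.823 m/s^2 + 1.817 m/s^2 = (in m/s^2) 3.64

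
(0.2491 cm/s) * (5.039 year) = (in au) 2.646e-06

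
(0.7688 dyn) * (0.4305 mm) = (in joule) 3.31e-09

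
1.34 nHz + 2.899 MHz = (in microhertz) 2.899e+12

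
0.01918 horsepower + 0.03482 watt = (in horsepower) 0.01923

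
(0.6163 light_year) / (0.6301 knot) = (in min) 2.998e+14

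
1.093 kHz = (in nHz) 1.093e+12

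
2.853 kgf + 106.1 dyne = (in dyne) 2.798e+06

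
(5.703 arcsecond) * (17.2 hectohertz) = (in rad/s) 0.04756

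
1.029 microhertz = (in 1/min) 6.174e-05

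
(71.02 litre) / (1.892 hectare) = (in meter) 3.754e-06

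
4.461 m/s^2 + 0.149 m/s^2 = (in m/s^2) 4.61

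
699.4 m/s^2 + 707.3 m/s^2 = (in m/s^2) 1407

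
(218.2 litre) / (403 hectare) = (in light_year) 5.723e-24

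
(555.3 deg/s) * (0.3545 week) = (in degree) 1.191e+08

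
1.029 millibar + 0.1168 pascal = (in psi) 0.01494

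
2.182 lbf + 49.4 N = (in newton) 59.11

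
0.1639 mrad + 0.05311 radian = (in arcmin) 183.1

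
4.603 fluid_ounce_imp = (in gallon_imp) 0.02877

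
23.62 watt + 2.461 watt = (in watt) 26.08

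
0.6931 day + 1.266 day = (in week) 0.2799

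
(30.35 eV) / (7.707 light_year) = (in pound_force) 1.499e-35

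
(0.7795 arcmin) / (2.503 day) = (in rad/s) 1.048e-09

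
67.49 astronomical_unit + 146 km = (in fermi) 1.01e+28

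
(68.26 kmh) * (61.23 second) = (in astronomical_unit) 7.761e-09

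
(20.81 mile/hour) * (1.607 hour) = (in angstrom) 5.382e+14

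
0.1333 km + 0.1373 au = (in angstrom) 2.054e+20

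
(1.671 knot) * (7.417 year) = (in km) 2.011e+05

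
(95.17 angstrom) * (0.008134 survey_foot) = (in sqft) 2.54e-10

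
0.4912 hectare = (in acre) 1.214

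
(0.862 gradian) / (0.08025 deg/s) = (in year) 3.065e-07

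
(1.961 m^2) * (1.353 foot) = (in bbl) 5.087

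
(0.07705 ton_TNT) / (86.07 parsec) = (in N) 1.214e-10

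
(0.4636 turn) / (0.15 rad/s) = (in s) 19.42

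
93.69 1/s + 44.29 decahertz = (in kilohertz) 0.5366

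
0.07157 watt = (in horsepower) 9.598e-05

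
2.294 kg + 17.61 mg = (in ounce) 80.92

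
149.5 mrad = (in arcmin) 513.9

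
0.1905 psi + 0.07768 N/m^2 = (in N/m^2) 1314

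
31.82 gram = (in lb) 0.07015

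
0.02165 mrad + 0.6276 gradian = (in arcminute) 33.96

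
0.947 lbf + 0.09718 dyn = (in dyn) 4.212e+05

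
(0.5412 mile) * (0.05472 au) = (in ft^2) 7.674e+13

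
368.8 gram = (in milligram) 3.688e+05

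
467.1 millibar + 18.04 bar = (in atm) 18.27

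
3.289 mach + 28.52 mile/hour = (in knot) 2202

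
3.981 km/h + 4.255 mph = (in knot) 5.847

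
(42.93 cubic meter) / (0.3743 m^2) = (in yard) 125.4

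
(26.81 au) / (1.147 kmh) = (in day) 1.457e+08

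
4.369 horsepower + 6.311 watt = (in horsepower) 4.377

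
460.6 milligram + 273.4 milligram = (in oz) 0.02589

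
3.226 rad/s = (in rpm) 30.81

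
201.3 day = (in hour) 4831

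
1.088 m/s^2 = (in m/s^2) 1.088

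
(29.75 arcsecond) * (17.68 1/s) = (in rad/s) 0.00255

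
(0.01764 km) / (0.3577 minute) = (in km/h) 2.959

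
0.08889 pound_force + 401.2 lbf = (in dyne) 1.785e+08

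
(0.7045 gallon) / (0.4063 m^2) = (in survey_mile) 4.078e-06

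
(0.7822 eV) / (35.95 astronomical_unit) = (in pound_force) 5.239e-33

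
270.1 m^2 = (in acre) 0.06674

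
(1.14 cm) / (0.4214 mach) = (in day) 9.196e-10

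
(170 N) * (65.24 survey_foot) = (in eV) 2.11e+22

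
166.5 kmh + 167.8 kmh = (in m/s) 92.86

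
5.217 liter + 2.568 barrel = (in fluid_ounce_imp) 1.455e+04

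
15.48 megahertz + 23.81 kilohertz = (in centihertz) 1.55e+09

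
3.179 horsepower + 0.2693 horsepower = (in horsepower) 3.448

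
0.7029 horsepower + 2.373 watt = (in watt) 526.5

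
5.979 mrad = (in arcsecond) 1233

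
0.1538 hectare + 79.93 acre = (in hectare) 32.5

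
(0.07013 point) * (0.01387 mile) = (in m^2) 0.0005522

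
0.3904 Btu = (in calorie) 98.44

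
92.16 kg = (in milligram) 9.216e+07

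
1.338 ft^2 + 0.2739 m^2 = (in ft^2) 4.286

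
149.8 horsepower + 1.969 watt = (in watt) 1.117e+05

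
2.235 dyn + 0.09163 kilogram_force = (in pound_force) 0.202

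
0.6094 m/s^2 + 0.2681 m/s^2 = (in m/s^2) 0.8775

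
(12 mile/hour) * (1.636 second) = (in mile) 0.005453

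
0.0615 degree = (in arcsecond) 221.4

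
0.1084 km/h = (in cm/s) 3.011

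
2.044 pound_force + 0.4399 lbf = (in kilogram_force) 1.127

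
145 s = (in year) 4.598e-06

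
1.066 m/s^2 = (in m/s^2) 1.066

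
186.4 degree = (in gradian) 207.1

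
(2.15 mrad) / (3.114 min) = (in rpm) 0.0001099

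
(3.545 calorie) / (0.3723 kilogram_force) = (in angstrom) 4.063e+10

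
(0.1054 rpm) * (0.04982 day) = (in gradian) 3025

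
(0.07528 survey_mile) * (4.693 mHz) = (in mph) 1.272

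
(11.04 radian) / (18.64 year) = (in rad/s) 1.878e-08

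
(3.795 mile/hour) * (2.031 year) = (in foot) 3.565e+08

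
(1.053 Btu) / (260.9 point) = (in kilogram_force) 1231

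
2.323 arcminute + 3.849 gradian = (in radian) 0.06114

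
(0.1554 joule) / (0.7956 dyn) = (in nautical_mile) 10.55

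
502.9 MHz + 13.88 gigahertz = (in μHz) 1.438e+16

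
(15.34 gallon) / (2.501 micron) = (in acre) 5.737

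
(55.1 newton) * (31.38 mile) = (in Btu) 2637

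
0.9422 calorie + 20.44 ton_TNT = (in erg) 8.552e+17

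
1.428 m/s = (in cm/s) 142.8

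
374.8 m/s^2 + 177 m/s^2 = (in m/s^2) 551.8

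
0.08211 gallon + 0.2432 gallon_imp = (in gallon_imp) 0.3116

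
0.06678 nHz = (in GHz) 6.678e-20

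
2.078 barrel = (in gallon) 87.28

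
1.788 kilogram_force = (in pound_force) 3.942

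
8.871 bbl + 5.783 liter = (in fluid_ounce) 4.789e+04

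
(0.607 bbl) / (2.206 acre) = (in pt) 0.03064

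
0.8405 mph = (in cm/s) 37.57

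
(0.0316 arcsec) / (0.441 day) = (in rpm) 3.84e-11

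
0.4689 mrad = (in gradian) 0.02985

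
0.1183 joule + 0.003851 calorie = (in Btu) 0.0001274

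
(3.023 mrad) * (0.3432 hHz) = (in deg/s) 5.944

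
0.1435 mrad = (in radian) 0.0001435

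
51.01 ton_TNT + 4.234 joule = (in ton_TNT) 51.01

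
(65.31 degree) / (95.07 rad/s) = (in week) 1.982e-08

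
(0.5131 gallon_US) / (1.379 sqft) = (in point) 42.98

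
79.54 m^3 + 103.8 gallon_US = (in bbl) 502.8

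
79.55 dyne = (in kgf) 8.112e-05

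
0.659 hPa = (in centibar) 0.0659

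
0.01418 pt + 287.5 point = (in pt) 287.5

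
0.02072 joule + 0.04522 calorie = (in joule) 0.2099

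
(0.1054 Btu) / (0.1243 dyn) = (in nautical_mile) 4.831e+04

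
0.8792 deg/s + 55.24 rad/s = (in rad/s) 55.26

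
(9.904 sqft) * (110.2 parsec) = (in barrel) 1.968e+19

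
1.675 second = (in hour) 0.0004653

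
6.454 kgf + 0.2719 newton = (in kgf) 6.482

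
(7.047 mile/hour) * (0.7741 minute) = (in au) 9.781e-10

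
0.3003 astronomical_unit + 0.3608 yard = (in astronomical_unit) 0.3003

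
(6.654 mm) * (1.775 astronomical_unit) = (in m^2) 1.767e+09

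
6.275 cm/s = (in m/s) 0.06275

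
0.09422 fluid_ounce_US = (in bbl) 1.753e-05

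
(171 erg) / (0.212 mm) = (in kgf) 0.008225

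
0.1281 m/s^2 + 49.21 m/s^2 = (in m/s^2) 49.34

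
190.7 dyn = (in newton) 0.001907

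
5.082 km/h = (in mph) 3.158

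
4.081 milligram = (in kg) 4.081e-06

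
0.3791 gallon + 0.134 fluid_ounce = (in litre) 1.439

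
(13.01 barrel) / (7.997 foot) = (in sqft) 9.134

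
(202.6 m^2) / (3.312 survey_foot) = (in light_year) 2.121e-14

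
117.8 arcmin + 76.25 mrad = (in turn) 0.01759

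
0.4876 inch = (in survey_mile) 7.696e-06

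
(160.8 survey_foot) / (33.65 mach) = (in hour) 1.188e-06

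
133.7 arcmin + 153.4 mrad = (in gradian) 12.24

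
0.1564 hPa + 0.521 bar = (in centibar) 52.12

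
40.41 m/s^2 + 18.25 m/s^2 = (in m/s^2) 58.66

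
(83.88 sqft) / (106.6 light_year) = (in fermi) 0.007727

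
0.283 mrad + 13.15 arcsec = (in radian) 0.0003468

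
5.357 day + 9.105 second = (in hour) 128.6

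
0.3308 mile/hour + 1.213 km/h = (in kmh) 1.745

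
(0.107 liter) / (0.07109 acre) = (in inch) 1.464e-05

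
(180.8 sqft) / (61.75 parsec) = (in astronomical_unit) 5.893e-29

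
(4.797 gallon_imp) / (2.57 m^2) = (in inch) 0.3341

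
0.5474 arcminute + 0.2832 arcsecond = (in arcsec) 33.13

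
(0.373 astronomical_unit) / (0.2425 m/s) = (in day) 2.663e+06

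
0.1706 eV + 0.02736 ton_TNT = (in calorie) 2.736e+07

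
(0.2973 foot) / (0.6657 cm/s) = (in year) 4.316e-07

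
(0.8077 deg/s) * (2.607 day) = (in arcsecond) 6.549e+08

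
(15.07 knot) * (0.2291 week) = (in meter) 1.074e+06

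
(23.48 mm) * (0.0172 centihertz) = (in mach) 1.186e-08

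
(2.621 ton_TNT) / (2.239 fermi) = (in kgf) 4.994e+23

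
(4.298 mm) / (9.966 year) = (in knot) 2.658e-11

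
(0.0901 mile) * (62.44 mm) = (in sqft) 97.46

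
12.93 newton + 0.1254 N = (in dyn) 1.306e+06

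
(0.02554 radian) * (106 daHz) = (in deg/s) 1551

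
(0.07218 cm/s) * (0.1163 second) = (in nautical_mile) 4.533e-08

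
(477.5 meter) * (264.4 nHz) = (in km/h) 0.0004545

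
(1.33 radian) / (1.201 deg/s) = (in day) 0.0007344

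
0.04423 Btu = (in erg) 4.667e+08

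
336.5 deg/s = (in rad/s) 5.873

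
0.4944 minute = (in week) 4.905e-05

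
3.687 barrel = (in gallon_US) 154.9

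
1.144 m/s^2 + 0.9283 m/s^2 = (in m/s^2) 2.072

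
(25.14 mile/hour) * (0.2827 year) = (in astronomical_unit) 0.0006698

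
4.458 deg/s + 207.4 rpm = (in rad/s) 21.8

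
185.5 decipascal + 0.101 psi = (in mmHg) 5.362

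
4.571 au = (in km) 6.838e+08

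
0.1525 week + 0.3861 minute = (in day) 1.068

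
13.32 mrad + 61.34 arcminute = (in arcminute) 107.1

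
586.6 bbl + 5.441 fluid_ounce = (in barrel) 586.6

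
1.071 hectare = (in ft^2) 1.153e+05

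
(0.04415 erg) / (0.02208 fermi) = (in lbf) 4.495e+07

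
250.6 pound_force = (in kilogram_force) 113.7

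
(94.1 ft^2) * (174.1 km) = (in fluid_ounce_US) 5.147e+10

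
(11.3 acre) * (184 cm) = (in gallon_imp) 1.851e+07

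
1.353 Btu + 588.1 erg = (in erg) 1.427e+10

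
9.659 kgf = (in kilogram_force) 9.659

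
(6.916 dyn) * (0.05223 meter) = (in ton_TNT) 8.633e-16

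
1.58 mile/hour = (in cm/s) 70.63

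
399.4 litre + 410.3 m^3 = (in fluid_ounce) 1.389e+07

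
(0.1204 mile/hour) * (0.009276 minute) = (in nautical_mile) 1.617e-05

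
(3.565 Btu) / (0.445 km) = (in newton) 8.452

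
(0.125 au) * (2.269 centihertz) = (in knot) 8.248e+08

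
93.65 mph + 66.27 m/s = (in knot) 210.2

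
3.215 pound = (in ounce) 51.44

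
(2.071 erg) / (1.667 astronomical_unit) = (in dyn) 8.305e-14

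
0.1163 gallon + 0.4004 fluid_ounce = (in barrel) 0.002844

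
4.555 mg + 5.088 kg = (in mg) 5.088e+06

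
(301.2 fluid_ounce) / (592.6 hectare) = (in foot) 4.932e-09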